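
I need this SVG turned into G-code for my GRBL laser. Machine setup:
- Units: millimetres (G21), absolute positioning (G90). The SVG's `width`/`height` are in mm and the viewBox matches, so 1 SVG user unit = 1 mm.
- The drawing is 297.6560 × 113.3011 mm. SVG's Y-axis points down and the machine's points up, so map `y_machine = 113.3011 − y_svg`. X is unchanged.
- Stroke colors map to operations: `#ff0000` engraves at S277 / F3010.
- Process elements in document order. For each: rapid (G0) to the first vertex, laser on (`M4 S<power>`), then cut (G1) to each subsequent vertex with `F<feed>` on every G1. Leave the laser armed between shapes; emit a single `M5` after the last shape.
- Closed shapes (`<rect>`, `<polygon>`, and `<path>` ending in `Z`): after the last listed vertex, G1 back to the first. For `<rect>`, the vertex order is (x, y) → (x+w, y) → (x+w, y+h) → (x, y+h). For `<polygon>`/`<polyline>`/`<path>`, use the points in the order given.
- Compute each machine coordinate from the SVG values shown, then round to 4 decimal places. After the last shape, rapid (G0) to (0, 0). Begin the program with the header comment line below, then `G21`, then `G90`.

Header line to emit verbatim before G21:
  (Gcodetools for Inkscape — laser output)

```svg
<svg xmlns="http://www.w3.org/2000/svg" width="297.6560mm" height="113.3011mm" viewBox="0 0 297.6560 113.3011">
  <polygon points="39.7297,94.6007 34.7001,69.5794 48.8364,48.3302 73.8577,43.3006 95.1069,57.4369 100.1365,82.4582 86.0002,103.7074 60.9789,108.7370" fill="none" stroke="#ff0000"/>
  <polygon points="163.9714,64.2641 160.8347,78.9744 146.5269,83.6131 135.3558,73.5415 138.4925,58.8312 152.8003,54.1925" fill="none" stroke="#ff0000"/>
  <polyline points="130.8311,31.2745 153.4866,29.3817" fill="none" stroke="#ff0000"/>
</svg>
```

(Gcodetools for Inkscape — laser output)
G21
G90
G0 X39.7297 Y18.7004
M4 S277
G1 X34.7001 Y43.7217 F3010
G1 X48.8364 Y64.9709 F3010
G1 X73.8577 Y70.0005 F3010
G1 X95.1069 Y55.8642 F3010
G1 X100.1365 Y30.8429 F3010
G1 X86.0002 Y9.5937 F3010
G1 X60.9789 Y4.5641 F3010
G1 X39.7297 Y18.7004 F3010
G0 X163.9714 Y49.0370
M4 S277
G1 X160.8347 Y34.3267 F3010
G1 X146.5269 Y29.6880 F3010
G1 X135.3558 Y39.7596 F3010
G1 X138.4925 Y54.4699 F3010
G1 X152.8003 Y59.1086 F3010
G1 X163.9714 Y49.0370 F3010
G0 X130.8311 Y82.0266
M4 S277
G1 X153.4866 Y83.9194 F3010
M5
G0 X0.0000 Y0.0000

Since the viewBox matches the mm dimensions, user units are millimetres directly. The only transform is the Y-flip y_m = 113.3011 − y_svg.

Shape 1 is a regular polygon drawn with `<polygon>`. Its stroke #ff0000 means engrave at S277, F3010. After flipping Y the toolpath is (39.7297,18.7004) → (34.7001,43.7217) → (48.8364,64.9709) → (73.8577,70.0005) → (95.1069,55.8642) → (100.1365,30.8429) → (86.0002,9.5937) → (60.9789,4.5641) → (39.7297,18.7004), returning to the start.

Shape 2 is a regular polygon drawn with `<polygon>`. Its stroke #ff0000 means engrave at S277, F3010. After flipping Y the toolpath is (163.9714,49.0370) → (160.8347,34.3267) → (146.5269,29.6880) → (135.3558,39.7596) → (138.4925,54.4699) → (152.8003,59.1086) → (163.9714,49.0370), returning to the start.

Shape 3 is a line segment drawn with `<polyline>`. Its stroke #ff0000 means engrave at S277, F3010. After flipping Y the toolpath is (130.8311,82.0266) → (153.4866,83.9194).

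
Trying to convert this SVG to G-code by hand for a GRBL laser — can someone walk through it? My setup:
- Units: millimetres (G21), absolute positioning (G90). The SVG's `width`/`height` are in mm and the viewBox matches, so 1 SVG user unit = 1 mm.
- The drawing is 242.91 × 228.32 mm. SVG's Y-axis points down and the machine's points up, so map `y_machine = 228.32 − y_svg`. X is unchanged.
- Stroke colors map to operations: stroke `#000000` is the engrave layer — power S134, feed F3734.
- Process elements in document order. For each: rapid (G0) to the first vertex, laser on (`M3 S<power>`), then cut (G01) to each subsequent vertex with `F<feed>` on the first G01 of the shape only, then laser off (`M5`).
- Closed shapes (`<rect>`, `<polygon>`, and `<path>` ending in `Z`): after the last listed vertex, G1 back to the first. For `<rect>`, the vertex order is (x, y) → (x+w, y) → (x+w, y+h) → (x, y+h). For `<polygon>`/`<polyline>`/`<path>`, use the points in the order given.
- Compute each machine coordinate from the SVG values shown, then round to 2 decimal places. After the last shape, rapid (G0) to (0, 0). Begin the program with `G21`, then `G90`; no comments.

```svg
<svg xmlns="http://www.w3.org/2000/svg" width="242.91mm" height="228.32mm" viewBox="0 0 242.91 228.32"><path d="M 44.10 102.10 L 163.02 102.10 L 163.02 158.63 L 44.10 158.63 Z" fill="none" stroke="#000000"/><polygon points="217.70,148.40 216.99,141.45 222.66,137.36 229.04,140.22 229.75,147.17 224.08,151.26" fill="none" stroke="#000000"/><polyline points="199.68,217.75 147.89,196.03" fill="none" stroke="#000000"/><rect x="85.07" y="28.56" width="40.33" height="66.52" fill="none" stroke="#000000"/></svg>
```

1 u = 1 mm; y_m = 228.32 − y.

[1] `<path>` rectangle, #000000→engrave S134 F3734: (44.10,126.22) → (163.02,126.22) → (163.02,69.69) → (44.10,69.69) → (44.10,126.22) (closed)

[2] `<polygon>` regular polygon, #000000→engrave S134 F3734: (217.70,79.92) → (216.99,86.87) → (222.66,90.96) → (229.04,88.10) → (229.75,81.15) → (224.08,77.06) → (217.70,79.92) (closed)

[3] `<polyline>` line segment, #000000→engrave S134 F3734: (199.68,10.57) → (147.89,32.29)

[4] `<rect>` rectangle, #000000→engrave S134 F3734: (85.07,199.76) → (125.40,199.76) → (125.40,133.24) → (85.07,133.24) → (85.07,199.76) (closed)

G21
G90
G0 X44.10 Y126.22
M3 S134
G01 X163.02 Y126.22 F3734
G01 X163.02 Y69.69
G01 X44.10 Y69.69
G01 X44.10 Y126.22
M5
G0 X217.70 Y79.92
M3 S134
G01 X216.99 Y86.87 F3734
G01 X222.66 Y90.96
G01 X229.04 Y88.10
G01 X229.75 Y81.15
G01 X224.08 Y77.06
G01 X217.70 Y79.92
M5
G0 X199.68 Y10.57
M3 S134
G01 X147.89 Y32.29 F3734
M5
G0 X85.07 Y199.76
M3 S134
G01 X125.40 Y199.76 F3734
G01 X125.40 Y133.24
G01 X85.07 Y133.24
G01 X85.07 Y199.76
M5
G0 X0.00 Y0.00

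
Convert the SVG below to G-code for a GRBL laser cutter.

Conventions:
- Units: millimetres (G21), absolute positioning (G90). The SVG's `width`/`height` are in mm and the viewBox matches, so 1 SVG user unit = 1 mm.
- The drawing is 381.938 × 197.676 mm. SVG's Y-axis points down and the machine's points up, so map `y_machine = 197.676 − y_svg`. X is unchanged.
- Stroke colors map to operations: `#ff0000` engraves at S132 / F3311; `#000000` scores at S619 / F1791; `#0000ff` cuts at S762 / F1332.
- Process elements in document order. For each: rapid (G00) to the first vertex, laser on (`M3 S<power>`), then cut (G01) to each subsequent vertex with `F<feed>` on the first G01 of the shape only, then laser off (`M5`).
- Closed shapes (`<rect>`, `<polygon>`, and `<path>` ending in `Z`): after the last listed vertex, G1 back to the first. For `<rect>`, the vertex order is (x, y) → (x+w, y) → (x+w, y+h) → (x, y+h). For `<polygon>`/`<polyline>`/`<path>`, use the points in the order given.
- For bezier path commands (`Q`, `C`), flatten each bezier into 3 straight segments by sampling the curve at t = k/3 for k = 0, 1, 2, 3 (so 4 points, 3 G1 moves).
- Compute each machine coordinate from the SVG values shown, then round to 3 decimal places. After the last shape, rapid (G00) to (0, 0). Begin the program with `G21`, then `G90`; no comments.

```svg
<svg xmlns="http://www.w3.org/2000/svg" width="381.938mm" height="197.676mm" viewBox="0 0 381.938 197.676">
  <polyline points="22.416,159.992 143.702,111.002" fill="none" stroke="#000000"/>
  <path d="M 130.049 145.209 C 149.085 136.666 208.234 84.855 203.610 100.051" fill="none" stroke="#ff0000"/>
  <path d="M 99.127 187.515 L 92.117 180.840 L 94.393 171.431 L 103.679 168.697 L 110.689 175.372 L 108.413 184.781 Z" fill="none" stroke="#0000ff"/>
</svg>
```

G21
G90
G00 X22.416 Y37.684
M3 S619
G01 X143.702 Y86.674 F1791
M5
G00 X130.049 Y52.467
M3 S132
G01 X158.608 Y71.348 F3311
G01 X190.824 Y94.570
G01 X203.610 Y97.625
M5
G00 X99.127 Y10.161
M3 S762
G01 X92.117 Y16.836 F1332
G01 X94.393 Y26.245
G01 X103.679 Y28.979
G01 X110.689 Y22.304
G01 X108.413 Y12.895
G01 X99.127 Y10.161
M5
G00 X0.000 Y0.000

Since the viewBox matches the mm dimensions, user units are millimetres directly. The only transform is the Y-flip y_m = 197.676 − y_svg.

Shape 1 is a line segment drawn with `<polyline>`. Its stroke #000000 means score at S619, F1791. After flipping Y the toolpath is (22.416,37.684) → (143.702,86.674).

Shape 2 is a cubic bezier drawn with `<path>`. Its stroke #ff0000 means engrave at S132, F3311. After flipping Y the toolpath is (130.049,52.467) → (158.608,71.348) → (190.824,94.570) → (203.610,97.625).

Shape 3 is a regular polygon drawn with `<path>`. Its stroke #0000ff means cut at S762, F1332. After flipping Y the toolpath is (99.127,10.161) → (92.117,16.836) → (94.393,26.245) → (103.679,28.979) → (110.689,22.304) → (108.413,12.895) → (99.127,10.161), returning to the start.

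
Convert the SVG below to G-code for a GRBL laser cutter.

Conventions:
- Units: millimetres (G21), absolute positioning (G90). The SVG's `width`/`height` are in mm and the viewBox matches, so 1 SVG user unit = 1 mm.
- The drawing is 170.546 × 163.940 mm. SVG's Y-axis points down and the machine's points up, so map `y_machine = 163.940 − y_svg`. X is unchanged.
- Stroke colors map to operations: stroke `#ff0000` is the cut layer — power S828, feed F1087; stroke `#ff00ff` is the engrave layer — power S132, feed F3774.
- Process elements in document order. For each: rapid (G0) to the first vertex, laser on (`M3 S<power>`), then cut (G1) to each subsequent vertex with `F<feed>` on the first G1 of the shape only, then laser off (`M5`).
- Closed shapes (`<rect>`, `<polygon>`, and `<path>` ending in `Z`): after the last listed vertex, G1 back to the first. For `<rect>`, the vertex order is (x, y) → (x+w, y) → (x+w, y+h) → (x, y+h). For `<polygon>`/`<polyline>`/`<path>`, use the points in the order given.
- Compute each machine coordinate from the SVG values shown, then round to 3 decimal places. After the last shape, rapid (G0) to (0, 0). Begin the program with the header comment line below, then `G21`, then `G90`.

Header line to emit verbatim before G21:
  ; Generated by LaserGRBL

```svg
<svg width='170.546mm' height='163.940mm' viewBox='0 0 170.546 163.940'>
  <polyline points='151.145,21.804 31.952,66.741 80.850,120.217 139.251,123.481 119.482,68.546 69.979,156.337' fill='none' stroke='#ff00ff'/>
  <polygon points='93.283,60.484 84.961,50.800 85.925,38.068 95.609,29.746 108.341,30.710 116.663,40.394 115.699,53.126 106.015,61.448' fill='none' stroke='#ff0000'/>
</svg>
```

viewBox `0 0 170.546 163.940` with mm width/height → 1 unit = 1 mm. Flip: y_m = 163.940 − y_svg.

**Shape 1** — `<polyline>` open polyline, stroke `#ff00ff` → engrave (S132, F3774). Machine vertices: (151.145,142.136) → (31.952,97.199) → (80.850,43.723) → (139.251,40.459) → (119.482,95.394) → (69.979,7.603). Open path.

**Shape 2** — `<polygon>` regular polygon, stroke `#ff0000` → cut (S828, F1087). Machine vertices: (93.283,103.456) → (84.961,113.140) → (85.925,125.872) → (95.609,134.194) → (108.341,133.230) → (116.663,123.546) → (115.699,110.814) → (106.015,102.492) → (93.283,103.456). Closed: final G1 returns to the first vertex.

; Generated by LaserGRBL
G21
G90
G0 X151.145 Y142.136
M3 S132
G1 X31.952 Y97.199 F3774
G1 X80.850 Y43.723
G1 X139.251 Y40.459
G1 X119.482 Y95.394
G1 X69.979 Y7.603
M5
G0 X93.283 Y103.456
M3 S828
G1 X84.961 Y113.140 F1087
G1 X85.925 Y125.872
G1 X95.609 Y134.194
G1 X108.341 Y133.230
G1 X116.663 Y123.546
G1 X115.699 Y110.814
G1 X106.015 Y102.492
G1 X93.283 Y103.456
M5
G0 X0.000 Y0.000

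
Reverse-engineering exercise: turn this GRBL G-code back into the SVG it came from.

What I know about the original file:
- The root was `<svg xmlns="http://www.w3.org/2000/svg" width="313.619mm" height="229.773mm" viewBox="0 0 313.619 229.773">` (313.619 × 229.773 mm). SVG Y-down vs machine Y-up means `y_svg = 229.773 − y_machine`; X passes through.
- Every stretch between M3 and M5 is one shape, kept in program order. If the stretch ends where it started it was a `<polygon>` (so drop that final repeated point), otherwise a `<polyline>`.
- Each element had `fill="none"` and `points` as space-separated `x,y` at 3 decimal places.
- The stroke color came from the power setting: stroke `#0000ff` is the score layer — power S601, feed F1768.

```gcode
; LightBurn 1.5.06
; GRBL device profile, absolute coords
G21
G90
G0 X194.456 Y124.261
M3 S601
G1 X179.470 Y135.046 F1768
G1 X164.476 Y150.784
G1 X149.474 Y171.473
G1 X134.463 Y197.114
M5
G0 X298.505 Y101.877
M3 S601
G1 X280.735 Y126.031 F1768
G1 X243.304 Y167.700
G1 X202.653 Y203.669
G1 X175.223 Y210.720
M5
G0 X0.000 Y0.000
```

<svg xmlns="http://www.w3.org/2000/svg" width="313.619mm" height="229.773mm" viewBox="0 0 313.619 229.773">
  <polyline points="194.456,105.512 179.470,94.727 164.476,78.989 149.474,58.300 134.463,32.659" fill="none" stroke="#0000ff"/>
  <polyline points="298.505,127.896 280.735,103.742 243.304,62.073 202.653,26.104 175.223,19.053" fill="none" stroke="#0000ff"/>
</svg>

Machine Y-up, SVG Y-down with viewBox height 229.773, so y_svg = 229.773 − y_machine; X carries over. Every run uses S601, so all elements get stroke `#0000ff` (score).

Run 1: The run is open, so emit a `<polyline>` with points (Y-flipped): 194.456,105.512 179.470,94.727 164.476,78.989 149.474,58.300 134.463,32.659.

Run 2: The run is open, so emit a `<polyline>` with points (Y-flipped): 298.505,127.896 280.735,103.742 243.304,62.073 202.653,26.104 175.223,19.053.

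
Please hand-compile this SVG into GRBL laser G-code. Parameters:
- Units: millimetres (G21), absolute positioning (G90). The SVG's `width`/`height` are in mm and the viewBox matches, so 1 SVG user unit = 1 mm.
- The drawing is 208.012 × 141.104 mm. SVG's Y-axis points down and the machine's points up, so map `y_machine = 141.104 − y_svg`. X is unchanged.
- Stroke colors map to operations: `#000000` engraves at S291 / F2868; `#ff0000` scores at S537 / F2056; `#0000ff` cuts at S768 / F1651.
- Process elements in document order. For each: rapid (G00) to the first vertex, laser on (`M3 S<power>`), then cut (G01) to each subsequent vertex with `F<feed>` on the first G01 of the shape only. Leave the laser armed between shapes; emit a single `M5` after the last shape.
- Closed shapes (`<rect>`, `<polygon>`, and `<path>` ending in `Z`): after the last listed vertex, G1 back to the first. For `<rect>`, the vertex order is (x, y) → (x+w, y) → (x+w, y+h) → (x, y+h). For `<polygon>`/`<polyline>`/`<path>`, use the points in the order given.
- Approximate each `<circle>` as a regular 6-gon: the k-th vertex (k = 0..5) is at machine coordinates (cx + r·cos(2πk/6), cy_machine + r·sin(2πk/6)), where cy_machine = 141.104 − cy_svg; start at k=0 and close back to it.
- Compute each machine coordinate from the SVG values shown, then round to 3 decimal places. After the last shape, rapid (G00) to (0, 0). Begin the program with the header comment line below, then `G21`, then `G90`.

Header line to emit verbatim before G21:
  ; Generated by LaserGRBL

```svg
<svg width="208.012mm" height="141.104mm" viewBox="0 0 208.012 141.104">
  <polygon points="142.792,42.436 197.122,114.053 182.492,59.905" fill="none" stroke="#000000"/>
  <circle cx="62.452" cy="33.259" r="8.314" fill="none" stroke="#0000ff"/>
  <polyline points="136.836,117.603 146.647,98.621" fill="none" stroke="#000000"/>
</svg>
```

; Generated by LaserGRBL
G21
G90
G00 X142.792 Y98.668
M3 S291
G01 X197.122 Y27.051 F2868
G01 X182.492 Y81.199
G01 X142.792 Y98.668
G00 X70.766 Y107.845
M3 S768
G01 X66.609 Y115.045 F1651
G01 X58.295 Y115.045
G01 X54.138 Y107.845
G01 X58.295 Y100.645
G01 X66.609 Y100.645
G01 X70.766 Y107.845
G00 X136.836 Y23.501
M3 S291
G01 X146.647 Y42.483 F2868
M5
G00 X0.000 Y0.000

1 u = 1 mm; y_m = 141.104 − y.

[1] `<polygon>` closed polygon, #000000→engrave S291 F2868: (142.792,98.668) → (197.122,27.051) → (182.492,81.199) → (142.792,98.668) (closed)

[2] `<circle>` circle, #0000ff→cut S768 F1651: (70.766,107.845) → (66.609,115.045) → (58.295,115.045) → (54.138,107.845) → (58.295,100.645) → (66.609,100.645) → (70.766,107.845) (closed)

[3] `<polyline>` line segment, #000000→engrave S291 F2868: (136.836,23.501) → (146.647,42.483)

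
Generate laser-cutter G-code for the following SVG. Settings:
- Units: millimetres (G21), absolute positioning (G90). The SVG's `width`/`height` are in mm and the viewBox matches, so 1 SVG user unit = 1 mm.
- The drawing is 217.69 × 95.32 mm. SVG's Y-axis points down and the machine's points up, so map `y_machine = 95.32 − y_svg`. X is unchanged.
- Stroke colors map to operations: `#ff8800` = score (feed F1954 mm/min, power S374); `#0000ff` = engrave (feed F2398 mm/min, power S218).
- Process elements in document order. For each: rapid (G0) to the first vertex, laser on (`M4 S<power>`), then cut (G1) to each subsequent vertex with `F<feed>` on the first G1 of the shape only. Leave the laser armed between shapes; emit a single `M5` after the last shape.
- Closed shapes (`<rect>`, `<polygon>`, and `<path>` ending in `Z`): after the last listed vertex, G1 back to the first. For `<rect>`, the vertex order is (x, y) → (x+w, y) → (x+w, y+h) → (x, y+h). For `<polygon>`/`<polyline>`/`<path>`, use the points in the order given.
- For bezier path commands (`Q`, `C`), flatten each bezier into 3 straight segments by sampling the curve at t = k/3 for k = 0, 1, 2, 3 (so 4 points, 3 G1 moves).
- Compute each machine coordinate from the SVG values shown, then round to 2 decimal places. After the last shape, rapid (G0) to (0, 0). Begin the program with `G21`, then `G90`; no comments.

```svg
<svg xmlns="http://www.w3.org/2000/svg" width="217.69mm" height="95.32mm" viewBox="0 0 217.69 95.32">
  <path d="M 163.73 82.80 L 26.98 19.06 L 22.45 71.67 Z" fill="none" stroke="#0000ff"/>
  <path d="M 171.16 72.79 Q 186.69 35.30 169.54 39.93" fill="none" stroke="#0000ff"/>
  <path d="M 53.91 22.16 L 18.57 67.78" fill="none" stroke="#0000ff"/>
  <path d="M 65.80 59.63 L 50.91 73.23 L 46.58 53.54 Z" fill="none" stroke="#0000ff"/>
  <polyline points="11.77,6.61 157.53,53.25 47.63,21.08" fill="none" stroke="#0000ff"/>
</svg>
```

1 u = 1 mm; y_m = 95.32 − y.

[1] `<path>` closed polygon, #0000ff→engrave S218 F2398: (163.73,12.52) → (26.98,76.26) → (22.45,23.65) → (163.73,12.52) (closed)

[2] `<path>` quadratic bezier, #0000ff→engrave S218 F2398: (171.16,22.53) → (177.88,42.84) → (177.34,53.80) → (169.54,55.39)

[3] `<path>` line segment, #0000ff→engrave S218 F2398: (53.91,73.16) → (18.57,27.54)

[4] `<path>` regular polygon, #0000ff→engrave S218 F2398: (65.80,35.69) → (50.91,22.09) → (46.58,41.78) → (65.80,35.69) (closed)

[5] `<polyline>` open polyline, #0000ff→engrave S218 F2398: (11.77,88.71) → (157.53,42.07) → (47.63,74.24)

G21
G90
G0 X163.73 Y12.52
M4 S218
G1 X26.98 Y76.26 F2398
G1 X22.45 Y23.65
G1 X163.73 Y12.52
G0 X171.16 Y22.53
M4 S218
G1 X177.88 Y42.84 F2398
G1 X177.34 Y53.80
G1 X169.54 Y55.39
G0 X53.91 Y73.16
M4 S218
G1 X18.57 Y27.54 F2398
G0 X65.80 Y35.69
M4 S218
G1 X50.91 Y22.09 F2398
G1 X46.58 Y41.78
G1 X65.80 Y35.69
G0 X11.77 Y88.71
M4 S218
G1 X157.53 Y42.07 F2398
G1 X47.63 Y74.24
M5
G0 X0.00 Y0.00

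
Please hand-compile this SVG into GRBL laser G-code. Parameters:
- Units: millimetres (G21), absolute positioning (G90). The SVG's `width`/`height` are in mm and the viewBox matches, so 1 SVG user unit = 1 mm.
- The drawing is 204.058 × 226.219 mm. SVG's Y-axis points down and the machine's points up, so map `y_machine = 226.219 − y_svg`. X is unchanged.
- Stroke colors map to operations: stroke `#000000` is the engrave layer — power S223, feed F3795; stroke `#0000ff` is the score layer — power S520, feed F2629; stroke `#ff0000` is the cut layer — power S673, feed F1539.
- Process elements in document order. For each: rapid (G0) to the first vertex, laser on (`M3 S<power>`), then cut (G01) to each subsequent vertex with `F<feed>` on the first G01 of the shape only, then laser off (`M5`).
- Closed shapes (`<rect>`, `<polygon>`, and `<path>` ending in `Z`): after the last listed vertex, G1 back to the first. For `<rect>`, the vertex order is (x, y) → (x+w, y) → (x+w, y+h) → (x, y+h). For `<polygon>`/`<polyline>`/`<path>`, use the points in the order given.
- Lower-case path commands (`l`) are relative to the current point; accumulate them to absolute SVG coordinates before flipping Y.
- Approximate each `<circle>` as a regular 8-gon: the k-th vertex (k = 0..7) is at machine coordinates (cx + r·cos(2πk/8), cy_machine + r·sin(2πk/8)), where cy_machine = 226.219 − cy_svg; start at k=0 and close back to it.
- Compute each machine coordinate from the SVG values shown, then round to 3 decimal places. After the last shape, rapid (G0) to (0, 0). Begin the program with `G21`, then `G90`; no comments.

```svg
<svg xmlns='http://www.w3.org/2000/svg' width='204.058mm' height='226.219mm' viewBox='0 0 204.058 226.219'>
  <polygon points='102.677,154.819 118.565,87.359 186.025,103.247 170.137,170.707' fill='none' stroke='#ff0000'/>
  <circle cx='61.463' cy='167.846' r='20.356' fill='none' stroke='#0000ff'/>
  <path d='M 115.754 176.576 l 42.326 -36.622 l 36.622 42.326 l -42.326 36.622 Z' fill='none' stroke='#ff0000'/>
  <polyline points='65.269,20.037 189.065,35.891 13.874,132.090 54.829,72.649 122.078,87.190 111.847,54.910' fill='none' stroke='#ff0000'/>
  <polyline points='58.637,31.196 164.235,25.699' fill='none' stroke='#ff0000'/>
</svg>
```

viewBox `0 0 204.058 226.219` with mm width/height → 1 unit = 1 mm. Flip: y_m = 226.219 − y_svg.

**Shape 1** — `<polygon>` regular polygon, stroke `#ff0000` → cut (S673, F1539). Machine vertices: (102.677,71.400) → (118.565,138.860) → (186.025,122.972) → (170.137,55.512) → (102.677,71.400). Closed: final G1 returns to the first vertex.

**Shape 2** — `<circle>` circle, stroke `#0000ff` → score (S520, F2629). Machine vertices: (81.819,58.373) → (75.857,72.767) → (61.463,78.729) → (47.069,72.767) → (41.107,58.373) → (47.069,43.979) → (61.463,38.017) → (75.857,43.979) → (81.819,58.373). Closed: final G1 returns to the first vertex.

**Shape 3** — `<path>` regular polygon, stroke `#ff0000` → cut (S673, F1539). Machine vertices: (115.754,49.643) → (158.080,86.265) → (194.702,43.939) → (152.376,7.317) → (115.754,49.643). Closed: final G1 returns to the first vertex.

**Shape 4** — `<polyline>` open polyline, stroke `#ff0000` → cut (S673, F1539). Machine vertices: (65.269,206.182) → (189.065,190.328) → (13.874,94.129) → (54.829,153.570) → (122.078,139.029) → (111.847,171.309). Open path.

**Shape 5** — `<polyline>` line segment, stroke `#ff0000` → cut (S673, F1539). Machine vertices: (58.637,195.023) → (164.235,200.520). Open path.

G21
G90
G0 X102.677 Y71.400
M3 S673
G01 X118.565 Y138.860 F1539
G01 X186.025 Y122.972
G01 X170.137 Y55.512
G01 X102.677 Y71.400
M5
G0 X81.819 Y58.373
M3 S520
G01 X75.857 Y72.767 F2629
G01 X61.463 Y78.729
G01 X47.069 Y72.767
G01 X41.107 Y58.373
G01 X47.069 Y43.979
G01 X61.463 Y38.017
G01 X75.857 Y43.979
G01 X81.819 Y58.373
M5
G0 X115.754 Y49.643
M3 S673
G01 X158.080 Y86.265 F1539
G01 X194.702 Y43.939
G01 X152.376 Y7.317
G01 X115.754 Y49.643
M5
G0 X65.269 Y206.182
M3 S673
G01 X189.065 Y190.328 F1539
G01 X13.874 Y94.129
G01 X54.829 Y153.570
G01 X122.078 Y139.029
G01 X111.847 Y171.309
M5
G0 X58.637 Y195.023
M3 S673
G01 X164.235 Y200.520 F1539
M5
G0 X0.000 Y0.000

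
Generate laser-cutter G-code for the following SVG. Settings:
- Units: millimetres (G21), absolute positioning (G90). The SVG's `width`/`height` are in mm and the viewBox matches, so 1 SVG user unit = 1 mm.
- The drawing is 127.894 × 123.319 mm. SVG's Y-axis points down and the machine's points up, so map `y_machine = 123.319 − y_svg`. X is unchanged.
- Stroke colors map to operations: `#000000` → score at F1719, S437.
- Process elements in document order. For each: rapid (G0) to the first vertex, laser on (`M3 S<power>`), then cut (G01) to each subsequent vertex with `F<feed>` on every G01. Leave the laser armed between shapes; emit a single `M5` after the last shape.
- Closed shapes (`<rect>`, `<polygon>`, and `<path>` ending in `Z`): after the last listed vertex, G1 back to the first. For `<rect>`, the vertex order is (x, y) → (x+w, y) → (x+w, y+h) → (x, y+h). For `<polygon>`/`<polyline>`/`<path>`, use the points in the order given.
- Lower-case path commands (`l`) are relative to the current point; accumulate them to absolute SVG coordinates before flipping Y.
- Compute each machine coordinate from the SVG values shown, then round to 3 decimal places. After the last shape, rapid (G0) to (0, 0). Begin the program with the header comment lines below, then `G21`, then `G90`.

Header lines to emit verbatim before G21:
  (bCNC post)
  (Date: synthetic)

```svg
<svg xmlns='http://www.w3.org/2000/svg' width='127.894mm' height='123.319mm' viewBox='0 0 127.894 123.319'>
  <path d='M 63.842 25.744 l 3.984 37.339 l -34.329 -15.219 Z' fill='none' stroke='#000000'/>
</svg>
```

(bCNC post)
(Date: synthetic)
G21
G90
G0 X63.842 Y97.575
M3 S437
G01 X67.826 Y60.236 F1719
G01 X33.497 Y75.455 F1719
G01 X63.842 Y97.575 F1719
M5
G0 X0.000 Y0.000

1 u = 1 mm; y_m = 123.319 − y.

[1] `<path>` regular polygon, #000000→score S437 F1719: (63.842,97.575) → (67.826,60.236) → (33.497,75.455) → (63.842,97.575) (closed)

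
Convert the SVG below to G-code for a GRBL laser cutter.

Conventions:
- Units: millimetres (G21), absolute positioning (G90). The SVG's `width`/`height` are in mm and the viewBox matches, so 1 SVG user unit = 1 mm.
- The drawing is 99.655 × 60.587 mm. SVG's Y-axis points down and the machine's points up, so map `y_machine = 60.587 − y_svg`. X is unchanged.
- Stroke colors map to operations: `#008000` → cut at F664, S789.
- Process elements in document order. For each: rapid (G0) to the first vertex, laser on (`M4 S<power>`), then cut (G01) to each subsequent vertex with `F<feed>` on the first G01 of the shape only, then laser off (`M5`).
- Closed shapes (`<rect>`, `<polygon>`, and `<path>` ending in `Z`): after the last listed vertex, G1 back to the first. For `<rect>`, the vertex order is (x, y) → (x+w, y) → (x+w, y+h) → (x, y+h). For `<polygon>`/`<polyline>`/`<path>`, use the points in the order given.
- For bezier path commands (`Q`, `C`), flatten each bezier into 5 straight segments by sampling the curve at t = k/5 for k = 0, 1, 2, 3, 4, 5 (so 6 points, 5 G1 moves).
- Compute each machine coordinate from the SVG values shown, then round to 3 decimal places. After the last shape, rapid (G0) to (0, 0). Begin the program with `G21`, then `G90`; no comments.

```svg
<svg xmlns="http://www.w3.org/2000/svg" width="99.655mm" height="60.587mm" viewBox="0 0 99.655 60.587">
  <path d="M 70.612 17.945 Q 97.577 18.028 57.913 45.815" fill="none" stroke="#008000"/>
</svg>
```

G21
G90
G0 X70.612 Y42.642
M4 S789
G01 X78.733 Y41.501 F664
G01 X81.523 Y38.143
G01 X78.984 Y32.569
G01 X71.113 Y24.779
G01 X57.913 Y14.772
M5
G0 X0.000 Y0.000

viewBox `0 0 99.655 60.587` with mm width/height → 1 unit = 1 mm. Flip: y_m = 60.587 − y_svg.

**Shape 1** — `<path>` quadratic bezier, stroke `#008000` → cut (S789, F664). Control points (SVG): P0=(70.612,17.945), P1=(97.577,18.028), P2=(57.913,45.815); sampled at t=k/5. Machine vertices: (70.612,42.642) → (78.733,41.501) → (81.523,38.143) → (78.984,32.569) → (71.113,24.779) → (57.913,14.772). Open path.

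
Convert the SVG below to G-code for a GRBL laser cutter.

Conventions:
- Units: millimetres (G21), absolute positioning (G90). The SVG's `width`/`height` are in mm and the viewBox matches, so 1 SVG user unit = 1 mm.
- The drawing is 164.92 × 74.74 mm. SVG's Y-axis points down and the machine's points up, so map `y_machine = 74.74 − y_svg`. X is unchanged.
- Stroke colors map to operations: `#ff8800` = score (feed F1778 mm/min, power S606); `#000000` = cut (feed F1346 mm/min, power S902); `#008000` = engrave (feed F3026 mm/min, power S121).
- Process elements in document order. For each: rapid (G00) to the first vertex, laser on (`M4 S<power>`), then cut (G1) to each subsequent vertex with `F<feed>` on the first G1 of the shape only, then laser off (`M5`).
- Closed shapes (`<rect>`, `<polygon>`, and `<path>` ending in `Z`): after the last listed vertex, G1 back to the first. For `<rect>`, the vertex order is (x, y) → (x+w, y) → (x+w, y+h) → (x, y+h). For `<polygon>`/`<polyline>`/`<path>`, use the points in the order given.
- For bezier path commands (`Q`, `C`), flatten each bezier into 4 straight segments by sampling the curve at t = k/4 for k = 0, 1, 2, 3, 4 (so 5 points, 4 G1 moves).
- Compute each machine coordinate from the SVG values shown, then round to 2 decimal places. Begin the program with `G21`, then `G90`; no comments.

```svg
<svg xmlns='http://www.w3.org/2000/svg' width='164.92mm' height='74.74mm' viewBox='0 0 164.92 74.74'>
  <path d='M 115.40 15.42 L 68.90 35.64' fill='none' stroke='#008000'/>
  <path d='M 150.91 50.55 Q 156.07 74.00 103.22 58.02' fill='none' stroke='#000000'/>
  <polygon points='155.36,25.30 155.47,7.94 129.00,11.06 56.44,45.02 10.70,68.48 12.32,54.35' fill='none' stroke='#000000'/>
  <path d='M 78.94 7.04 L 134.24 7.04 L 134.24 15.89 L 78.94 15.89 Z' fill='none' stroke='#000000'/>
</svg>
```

viewBox `0 0 164.92 74.74` with mm width/height → 1 unit = 1 mm. Flip: y_m = 74.74 − y_svg.

**Shape 1** — `<path>` line segment, stroke `#008000` → engrave (S121, F3026). Machine vertices: (115.40,59.32) → (68.90,39.10). Open path.

**Shape 2** — `<path>` quadratic bezier, stroke `#000000` → cut (S902, F1346). Control points (SVG): P0=(150.91,50.55), P1=(156.07,74.00), P2=(103.22,58.02); sampled at t=k/4. Machine vertices: (150.91,24.19) → (149.86,14.93) → (141.57,10.60) → (126.02,11.19) → (103.22,16.72). Open path.

**Shape 3** — `<polygon>` closed polygon, stroke `#000000` → cut (S902, F1346). Machine vertices: (155.36,49.44) → (155.47,66.80) → (129.00,63.68) → (56.44,29.72) → (10.70,6.26) → (12.32,20.39) → (155.36,49.44). Closed: final G1 returns to the first vertex.

**Shape 4** — `<path>` rectangle, stroke `#000000` → cut (S902, F1346). Machine vertices: (78.94,67.70) → (134.24,67.70) → (134.24,58.85) → (78.94,58.85) → (78.94,67.70). Closed: final G1 returns to the first vertex.

G21
G90
G00 X115.40 Y59.32
M4 S121
G1 X68.90 Y39.10 F3026
M5
G00 X150.91 Y24.19
M4 S902
G1 X149.86 Y14.93 F1346
G1 X141.57 Y10.60
G1 X126.02 Y11.19
G1 X103.22 Y16.72
M5
G00 X155.36 Y49.44
M4 S902
G1 X155.47 Y66.80 F1346
G1 X129.00 Y63.68
G1 X56.44 Y29.72
G1 X10.70 Y6.26
G1 X12.32 Y20.39
G1 X155.36 Y49.44
M5
G00 X78.94 Y67.70
M4 S902
G1 X134.24 Y67.70 F1346
G1 X134.24 Y58.85
G1 X78.94 Y58.85
G1 X78.94 Y67.70
M5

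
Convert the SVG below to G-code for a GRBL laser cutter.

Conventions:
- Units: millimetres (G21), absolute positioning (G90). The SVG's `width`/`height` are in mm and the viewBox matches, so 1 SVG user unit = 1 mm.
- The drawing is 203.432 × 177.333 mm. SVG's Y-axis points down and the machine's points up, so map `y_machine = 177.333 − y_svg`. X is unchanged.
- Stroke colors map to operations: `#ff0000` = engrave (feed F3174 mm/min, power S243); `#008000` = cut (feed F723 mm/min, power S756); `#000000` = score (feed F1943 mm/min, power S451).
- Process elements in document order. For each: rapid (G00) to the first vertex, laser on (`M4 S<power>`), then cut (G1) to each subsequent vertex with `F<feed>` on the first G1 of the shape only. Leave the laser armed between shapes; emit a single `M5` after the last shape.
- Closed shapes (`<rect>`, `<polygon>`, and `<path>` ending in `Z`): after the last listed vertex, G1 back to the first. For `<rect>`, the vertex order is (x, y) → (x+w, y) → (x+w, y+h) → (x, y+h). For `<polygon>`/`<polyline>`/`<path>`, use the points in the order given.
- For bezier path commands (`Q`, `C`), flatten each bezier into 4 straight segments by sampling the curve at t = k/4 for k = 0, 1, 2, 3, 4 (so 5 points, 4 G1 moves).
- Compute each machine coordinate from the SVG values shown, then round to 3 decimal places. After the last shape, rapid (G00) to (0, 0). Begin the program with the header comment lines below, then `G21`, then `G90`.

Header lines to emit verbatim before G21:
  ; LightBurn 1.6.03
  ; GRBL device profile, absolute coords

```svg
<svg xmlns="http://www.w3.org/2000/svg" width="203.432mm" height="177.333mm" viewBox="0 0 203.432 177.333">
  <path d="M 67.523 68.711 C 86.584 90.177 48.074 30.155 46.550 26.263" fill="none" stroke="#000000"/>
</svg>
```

1 u = 1 mm; y_m = 177.333 − y.

[1] `<path>` cubic bezier, #000000→score S451 F1943: (67.523,108.622) → (72.502,105.651) → (64.756,120.337) → (53.150,139.777) → (46.550,151.070)

; LightBurn 1.6.03
; GRBL device profile, absolute coords
G21
G90
G00 X67.523 Y108.622
M4 S451
G1 X72.502 Y105.651 F1943
G1 X64.756 Y120.337
G1 X53.150 Y139.777
G1 X46.550 Y151.070
M5
G00 X0.000 Y0.000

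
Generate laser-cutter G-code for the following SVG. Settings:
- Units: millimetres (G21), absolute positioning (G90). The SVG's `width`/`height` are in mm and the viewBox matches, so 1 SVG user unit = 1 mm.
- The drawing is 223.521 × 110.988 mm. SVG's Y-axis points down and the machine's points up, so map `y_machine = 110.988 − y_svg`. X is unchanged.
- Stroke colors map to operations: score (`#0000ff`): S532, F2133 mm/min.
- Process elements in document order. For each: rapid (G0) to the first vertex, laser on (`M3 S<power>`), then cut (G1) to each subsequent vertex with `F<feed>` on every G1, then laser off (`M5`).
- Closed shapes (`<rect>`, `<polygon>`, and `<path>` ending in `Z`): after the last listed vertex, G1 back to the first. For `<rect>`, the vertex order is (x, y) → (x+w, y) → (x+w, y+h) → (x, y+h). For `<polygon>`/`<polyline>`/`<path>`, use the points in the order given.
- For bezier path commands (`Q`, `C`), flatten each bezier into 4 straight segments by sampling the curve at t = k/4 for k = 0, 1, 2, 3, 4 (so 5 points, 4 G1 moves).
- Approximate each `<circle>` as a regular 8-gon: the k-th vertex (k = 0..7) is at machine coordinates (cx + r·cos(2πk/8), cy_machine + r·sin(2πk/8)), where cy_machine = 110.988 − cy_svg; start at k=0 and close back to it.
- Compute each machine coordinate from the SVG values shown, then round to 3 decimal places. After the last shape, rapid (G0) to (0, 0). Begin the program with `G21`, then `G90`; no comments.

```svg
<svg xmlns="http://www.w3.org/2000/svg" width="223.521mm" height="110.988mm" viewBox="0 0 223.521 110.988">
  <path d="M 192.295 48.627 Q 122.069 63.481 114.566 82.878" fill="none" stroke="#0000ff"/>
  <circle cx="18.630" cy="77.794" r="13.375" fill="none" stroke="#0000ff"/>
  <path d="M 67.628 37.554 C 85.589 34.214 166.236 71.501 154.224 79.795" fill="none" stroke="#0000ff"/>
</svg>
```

G21
G90
G0 X192.295 Y62.361
M3 S532
G1 X161.102 Y54.650 F2133
G1 X137.750 Y46.371 F2133
G1 X122.238 Y37.525 F2133
G1 X114.566 Y28.110 F2133
M5
G0 X32.005 Y33.194
M3 S532
G1 X28.088 Y42.652 F2133
G1 X18.630 Y46.569 F2133
G1 X9.172 Y42.652 F2133
G1 X5.255 Y33.194 F2133
G1 X9.172 Y23.736 F2133
G1 X18.630 Y19.819 F2133
G1 X28.088 Y23.736 F2133
G1 X32.005 Y33.194 F2133
M5
G0 X67.628 Y73.434
M3 S532
G1 X90.425 Y69.409 F2133
G1 X122.166 Y56.676 F2133
G1 X148.287 Y41.762 F2133
G1 X154.224 Y31.193 F2133
M5
G0 X0.000 Y0.000

1 u = 1 mm; y_m = 110.988 − y.

[1] `<path>` quadratic bezier, #0000ff→score S532 F2133: (192.295,62.361) → (161.102,54.650) → (137.750,46.371) → (122.238,37.525) → (114.566,28.110)

[2] `<circle>` circle, #0000ff→score S532 F2133: (32.005,33.194) → (28.088,42.652) → (18.630,46.569) → (9.172,42.652) → (5.255,33.194) → (9.172,23.736) → (18.630,19.819) → (28.088,23.736) → (32.005,33.194) (closed)

[3] `<path>` cubic bezier, #0000ff→score S532 F2133: (67.628,73.434) → (90.425,69.409) → (122.166,56.676) → (148.287,41.762) → (154.224,31.193)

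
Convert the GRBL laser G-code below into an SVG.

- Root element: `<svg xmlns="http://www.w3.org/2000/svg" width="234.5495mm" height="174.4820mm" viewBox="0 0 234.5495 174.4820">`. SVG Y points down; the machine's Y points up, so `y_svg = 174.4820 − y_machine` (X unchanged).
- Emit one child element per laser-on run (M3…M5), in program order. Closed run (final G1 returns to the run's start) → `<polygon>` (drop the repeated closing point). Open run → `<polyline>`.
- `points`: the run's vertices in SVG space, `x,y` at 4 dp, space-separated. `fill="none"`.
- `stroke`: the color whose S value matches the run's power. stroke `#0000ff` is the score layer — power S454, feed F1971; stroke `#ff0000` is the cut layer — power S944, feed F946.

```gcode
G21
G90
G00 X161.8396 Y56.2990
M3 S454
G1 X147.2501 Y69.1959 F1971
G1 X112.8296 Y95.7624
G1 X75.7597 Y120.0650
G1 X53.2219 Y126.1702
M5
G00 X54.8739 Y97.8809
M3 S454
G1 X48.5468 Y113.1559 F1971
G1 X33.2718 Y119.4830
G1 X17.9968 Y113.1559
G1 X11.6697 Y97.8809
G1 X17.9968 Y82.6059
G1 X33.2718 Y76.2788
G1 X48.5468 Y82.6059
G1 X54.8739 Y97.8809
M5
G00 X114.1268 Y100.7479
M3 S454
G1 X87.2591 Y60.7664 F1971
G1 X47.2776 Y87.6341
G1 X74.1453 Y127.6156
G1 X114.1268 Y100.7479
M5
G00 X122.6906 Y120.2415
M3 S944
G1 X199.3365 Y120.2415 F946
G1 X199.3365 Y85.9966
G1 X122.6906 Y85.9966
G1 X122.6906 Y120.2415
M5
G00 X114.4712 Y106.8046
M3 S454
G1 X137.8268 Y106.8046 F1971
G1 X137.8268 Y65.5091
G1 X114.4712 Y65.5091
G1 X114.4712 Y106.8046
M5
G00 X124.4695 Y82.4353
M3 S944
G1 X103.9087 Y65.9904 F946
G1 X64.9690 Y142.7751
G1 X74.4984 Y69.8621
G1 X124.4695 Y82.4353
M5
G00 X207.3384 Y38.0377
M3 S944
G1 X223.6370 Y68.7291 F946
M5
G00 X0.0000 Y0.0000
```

<svg xmlns="http://www.w3.org/2000/svg" width="234.5495mm" height="174.4820mm" viewBox="0 0 234.5495 174.4820">
  <polyline points="161.8396,118.1830 147.2501,105.2861 112.8296,78.7196 75.7597,54.4170 53.2219,48.3118" fill="none" stroke="#0000ff"/>
  <polygon points="54.8739,76.6011 48.5468,61.3261 33.2718,54.9990 17.9968,61.3261 11.6697,76.6011 17.9968,91.8761 33.2718,98.2032 48.5468,91.8761" fill="none" stroke="#0000ff"/>
  <polygon points="114.1268,73.7341 87.2591,113.7156 47.2776,86.8479 74.1453,46.8664" fill="none" stroke="#0000ff"/>
  <polygon points="122.6906,54.2405 199.3365,54.2405 199.3365,88.4854 122.6906,88.4854" fill="none" stroke="#ff0000"/>
  <polygon points="114.4712,67.6774 137.8268,67.6774 137.8268,108.9729 114.4712,108.9729" fill="none" stroke="#0000ff"/>
  <polygon points="124.4695,92.0467 103.9087,108.4916 64.9690,31.7069 74.4984,104.6199" fill="none" stroke="#ff0000"/>
  <polyline points="207.3384,136.4443 223.6370,105.7529" fill="none" stroke="#ff0000"/>
</svg>

Machine Y-up, SVG Y-down with viewBox height 174.4820, so y_svg = 174.4820 − y_machine; X carries over.

Run 1: power S454 maps to stroke `#0000ff` (score). The run is open, so emit a `<polyline>` with points (Y-flipped): 161.8396,118.1830 147.2501,105.2861 112.8296,78.7196 75.7597,54.4170 53.2219,48.3118.

Run 2: the run's S454 means `#0000ff` (score). The run returns to its start, so emit a `<polygon>` with points (Y-flipped): 54.8739,76.6011 48.5468,61.3261 33.2718,54.9990 17.9968,61.3261 11.6697,76.6011 17.9968,91.8761 33.2718,98.2032 48.5468,91.8761.

Run 3: S454 ⇒ score layer `#0000ff`. The run returns to its start, so emit a `<polygon>` with points (Y-flipped): 114.1268,73.7341 87.2591,113.7156 47.2776,86.8479 74.1453,46.8664.

Run 4: power S944 maps to stroke `#ff0000` (cut). The run returns to its start, so emit a `<polygon>` with points (Y-flipped): 122.6906,54.2405 199.3365,54.2405 199.3365,88.4854 122.6906,88.4854.

Run 5: power S454 maps to stroke `#0000ff` (score). The run returns to its start, so emit a `<polygon>` with points (Y-flipped): 114.4712,67.6774 137.8268,67.6774 137.8268,108.9729 114.4712,108.9729.

Run 6: S944 ⇒ cut layer `#ff0000`. The run returns to its start, so emit a `<polygon>` with points (Y-flipped): 124.4695,92.0467 103.9087,108.4916 64.9690,31.7069 74.4984,104.6199.

Run 7: power S944 maps to stroke `#ff0000` (cut). The run is open, so emit a `<polyline>` with points (Y-flipped): 207.3384,136.4443 223.6370,105.7529.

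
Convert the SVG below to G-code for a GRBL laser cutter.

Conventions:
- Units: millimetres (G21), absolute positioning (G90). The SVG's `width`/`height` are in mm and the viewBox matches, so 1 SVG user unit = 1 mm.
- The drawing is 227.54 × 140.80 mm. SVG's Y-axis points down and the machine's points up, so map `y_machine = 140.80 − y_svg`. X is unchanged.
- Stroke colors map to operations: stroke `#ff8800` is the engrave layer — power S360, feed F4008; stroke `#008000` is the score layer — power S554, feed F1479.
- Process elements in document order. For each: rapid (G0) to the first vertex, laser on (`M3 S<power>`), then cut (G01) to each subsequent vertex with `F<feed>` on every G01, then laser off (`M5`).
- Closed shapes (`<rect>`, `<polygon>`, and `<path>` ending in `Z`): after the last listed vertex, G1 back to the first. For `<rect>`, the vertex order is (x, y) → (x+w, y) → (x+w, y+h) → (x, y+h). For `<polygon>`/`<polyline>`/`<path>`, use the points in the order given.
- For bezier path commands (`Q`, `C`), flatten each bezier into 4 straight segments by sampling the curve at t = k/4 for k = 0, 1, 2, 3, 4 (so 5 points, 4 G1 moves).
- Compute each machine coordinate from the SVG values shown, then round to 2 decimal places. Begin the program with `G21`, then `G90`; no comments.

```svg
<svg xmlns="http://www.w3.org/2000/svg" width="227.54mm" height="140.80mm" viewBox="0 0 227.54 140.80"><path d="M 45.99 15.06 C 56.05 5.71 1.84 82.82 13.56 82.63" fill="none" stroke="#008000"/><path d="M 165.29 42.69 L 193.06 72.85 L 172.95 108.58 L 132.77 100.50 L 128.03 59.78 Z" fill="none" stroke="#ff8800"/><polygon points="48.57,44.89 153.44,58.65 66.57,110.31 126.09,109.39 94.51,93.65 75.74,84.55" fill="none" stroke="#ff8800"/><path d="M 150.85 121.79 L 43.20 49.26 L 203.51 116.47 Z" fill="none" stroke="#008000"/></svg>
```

Since the viewBox matches the mm dimensions, user units are millimetres directly. The only transform is the Y-flip y_m = 140.80 − y_svg.

Shape 1 is a cubic bezier drawn with `<path>`. Its stroke #008000 means score at S554, F1479. After flipping Y the toolpath is (45.99,125.74) → (43.52,119.10) → (29.15,95.39) → (15.10,69.96) → (13.56,58.17).

Shape 2 is a regular polygon drawn with `<path>`. Its stroke #ff8800 means engrave at S360, F4008. After flipping Y the toolpath is (165.29,98.11) → (193.06,67.95) → (172.95,32.22) → (132.77,40.30) → (128.03,81.02) → (165.29,98.11), returning to the start.

Shape 3 is a closed polygon drawn with `<polygon>`. Its stroke #ff8800 means engrave at S360, F4008. After flipping Y the toolpath is (48.57,95.91) → (153.44,82.15) → (66.57,30.49) → (126.09,31.41) → (94.51,47.15) → (75.74,56.25) → (48.57,95.91), returning to the start.

Shape 4 is a closed polygon drawn with `<path>`. Its stroke #008000 means score at S554, F1479. After flipping Y the toolpath is (150.85,19.01) → (43.20,91.54) → (203.51,24.33) → (150.85,19.01), returning to the start.

G21
G90
G0 X45.99 Y125.74
M3 S554
G01 X43.52 Y119.10 F1479
G01 X29.15 Y95.39 F1479
G01 X15.10 Y69.96 F1479
G01 X13.56 Y58.17 F1479
M5
G0 X165.29 Y98.11
M3 S360
G01 X193.06 Y67.95 F4008
G01 X172.95 Y32.22 F4008
G01 X132.77 Y40.30 F4008
G01 X128.03 Y81.02 F4008
G01 X165.29 Y98.11 F4008
M5
G0 X48.57 Y95.91
M3 S360
G01 X153.44 Y82.15 F4008
G01 X66.57 Y30.49 F4008
G01 X126.09 Y31.41 F4008
G01 X94.51 Y47.15 F4008
G01 X75.74 Y56.25 F4008
G01 X48.57 Y95.91 F4008
M5
G0 X150.85 Y19.01
M3 S554
G01 X43.20 Y91.54 F1479
G01 X203.51 Y24.33 F1479
G01 X150.85 Y19.01 F1479
M5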